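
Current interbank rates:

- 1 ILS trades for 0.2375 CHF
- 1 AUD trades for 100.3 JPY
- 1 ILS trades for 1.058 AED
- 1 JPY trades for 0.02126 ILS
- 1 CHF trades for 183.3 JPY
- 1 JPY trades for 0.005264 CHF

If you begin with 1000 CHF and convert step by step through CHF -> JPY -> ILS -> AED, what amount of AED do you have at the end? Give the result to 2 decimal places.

4122.98

1000 CHF × 183.3 = 183300 JPY
183300 JPY × 0.02126 = 3896.958 ILS
3896.958 ILS × 1.058 = 4122.981564 AED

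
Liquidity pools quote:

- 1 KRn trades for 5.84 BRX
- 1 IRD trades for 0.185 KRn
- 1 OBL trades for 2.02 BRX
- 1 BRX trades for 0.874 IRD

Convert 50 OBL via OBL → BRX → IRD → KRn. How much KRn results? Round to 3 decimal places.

16.331

50 OBL × 2.02 = 101 BRX
101 BRX × 0.874 = 88.274 IRD
88.274 IRD × 0.185 = 16.33069 KRn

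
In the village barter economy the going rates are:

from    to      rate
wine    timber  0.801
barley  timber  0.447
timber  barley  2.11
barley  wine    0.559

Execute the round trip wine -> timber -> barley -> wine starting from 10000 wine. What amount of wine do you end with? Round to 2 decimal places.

10000 wine × 0.801 = 8010 timber
8010 timber × 2.11 = 16901.1 barley
16901.1 barley × 0.559 = 9447.7149 wine

9447.71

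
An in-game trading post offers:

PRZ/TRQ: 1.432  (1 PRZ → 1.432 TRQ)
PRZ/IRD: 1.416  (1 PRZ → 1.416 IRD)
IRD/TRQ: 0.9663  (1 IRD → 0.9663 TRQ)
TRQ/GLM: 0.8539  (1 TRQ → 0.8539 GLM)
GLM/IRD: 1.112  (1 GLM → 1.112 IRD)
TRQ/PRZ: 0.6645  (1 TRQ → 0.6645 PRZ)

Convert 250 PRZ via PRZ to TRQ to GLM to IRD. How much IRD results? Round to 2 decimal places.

250 PRZ × 1.432 = 358 TRQ
358 TRQ × 0.8539 = 305.6962 GLM
305.6962 GLM × 1.112 = 339.9341744 IRD

339.93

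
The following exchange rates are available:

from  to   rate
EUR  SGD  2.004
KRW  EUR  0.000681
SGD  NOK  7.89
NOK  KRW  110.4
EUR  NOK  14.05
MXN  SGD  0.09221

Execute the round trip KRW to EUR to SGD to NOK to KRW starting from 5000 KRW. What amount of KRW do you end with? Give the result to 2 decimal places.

5000 KRW × 0.000681 = 3.405 EUR
3.405 EUR × 2.004 = 6.82362 SGD
6.82362 SGD × 7.89 = 53.8383618 NOK
53.8383618 NOK × 110.4 = 5943.75514272 KRW

5943.76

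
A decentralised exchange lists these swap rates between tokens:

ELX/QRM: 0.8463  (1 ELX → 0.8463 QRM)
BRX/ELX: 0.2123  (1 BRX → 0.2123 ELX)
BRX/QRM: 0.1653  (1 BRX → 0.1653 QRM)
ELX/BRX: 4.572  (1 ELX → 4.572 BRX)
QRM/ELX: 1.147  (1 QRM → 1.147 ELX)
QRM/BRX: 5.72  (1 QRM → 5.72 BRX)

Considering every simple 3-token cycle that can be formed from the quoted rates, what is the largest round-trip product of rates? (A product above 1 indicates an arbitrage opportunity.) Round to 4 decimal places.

1.0277

QRM→BRX→ELX→QRM: 5.72 × 0.2123 × 0.8463 = 1.02771
QRM→ELX→BRX→QRM: 1.147 × 4.572 × 0.1653 = 0.86685
Maximum is QRM→BRX→ELX→QRM at 1.0277; arbitrage exists.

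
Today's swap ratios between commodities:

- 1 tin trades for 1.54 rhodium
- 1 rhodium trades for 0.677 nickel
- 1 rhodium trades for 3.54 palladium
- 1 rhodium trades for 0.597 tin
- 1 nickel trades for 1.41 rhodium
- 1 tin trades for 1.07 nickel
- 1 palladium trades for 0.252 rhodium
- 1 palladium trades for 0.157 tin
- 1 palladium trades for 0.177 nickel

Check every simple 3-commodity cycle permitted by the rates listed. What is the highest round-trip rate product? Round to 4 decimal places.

nickel→rhodium→tin→nickel: 1.41 × 0.597 × 1.07 = 0.90069
nickel→rhodium→palladium→nickel: 1.41 × 3.54 × 0.177 = 0.88348
palladium→tin→rhodium→palladium: 0.157 × 1.54 × 3.54 = 0.85590
Maximum is nickel→rhodium→tin→nickel at 0.9007; no arbitrage — every cycle loses value.

0.9007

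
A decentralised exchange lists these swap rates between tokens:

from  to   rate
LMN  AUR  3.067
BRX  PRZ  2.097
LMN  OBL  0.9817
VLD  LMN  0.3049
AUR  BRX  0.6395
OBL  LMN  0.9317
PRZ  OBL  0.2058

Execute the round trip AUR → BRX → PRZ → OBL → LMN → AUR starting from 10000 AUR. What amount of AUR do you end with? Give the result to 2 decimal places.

7886.32

10000 AUR × 0.6395 = 6395 BRX
6395 BRX × 2.097 = 13410.315 PRZ
13410.315 PRZ × 0.2058 = 2759.842827 OBL
2759.842827 OBL × 0.9317 = 2571.3455619159 LMN
2571.3455619159 LMN × 3.067 = 7886.3168383960653 AUR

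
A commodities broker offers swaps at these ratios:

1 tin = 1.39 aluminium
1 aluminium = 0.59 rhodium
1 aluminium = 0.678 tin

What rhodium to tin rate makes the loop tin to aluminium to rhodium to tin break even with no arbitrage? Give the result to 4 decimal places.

Known legs of the cycle: 1.39 × 0.59 = 0.8201
For no arbitrage the full-cycle product must be 1, so the missing rate is 1 / 0.8201 ≈ 1.219363.

1.2194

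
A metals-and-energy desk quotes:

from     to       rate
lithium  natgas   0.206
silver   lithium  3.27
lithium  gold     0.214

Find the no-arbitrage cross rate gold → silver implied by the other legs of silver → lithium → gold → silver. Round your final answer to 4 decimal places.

1.4290

Known legs of the cycle: 3.27 × 0.214 = 0.69978
For no arbitrage the full-cycle product must be 1, so the missing rate is 1 / 0.69978 ≈ 1.429021.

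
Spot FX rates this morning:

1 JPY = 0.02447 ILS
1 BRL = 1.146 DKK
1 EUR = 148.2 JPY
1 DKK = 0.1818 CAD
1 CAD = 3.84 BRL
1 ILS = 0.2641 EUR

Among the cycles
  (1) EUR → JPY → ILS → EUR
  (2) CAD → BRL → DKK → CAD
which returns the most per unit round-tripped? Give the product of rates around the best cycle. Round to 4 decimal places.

(1) 148.2 × 0.02447 × 0.2641 = 0.95775
(2) 3.84 × 1.146 × 0.1818 = 0.80004
Highest is cycle (1) at 0.9577 (≤1, no arbitrage).

0.9577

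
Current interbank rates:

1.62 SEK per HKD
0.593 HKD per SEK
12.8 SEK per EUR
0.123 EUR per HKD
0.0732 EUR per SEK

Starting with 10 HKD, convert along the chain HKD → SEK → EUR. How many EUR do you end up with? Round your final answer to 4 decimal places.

10 HKD × 1.62 = 16.2 SEK
16.2 SEK × 0.0732 = 1.18584 EUR

1.1858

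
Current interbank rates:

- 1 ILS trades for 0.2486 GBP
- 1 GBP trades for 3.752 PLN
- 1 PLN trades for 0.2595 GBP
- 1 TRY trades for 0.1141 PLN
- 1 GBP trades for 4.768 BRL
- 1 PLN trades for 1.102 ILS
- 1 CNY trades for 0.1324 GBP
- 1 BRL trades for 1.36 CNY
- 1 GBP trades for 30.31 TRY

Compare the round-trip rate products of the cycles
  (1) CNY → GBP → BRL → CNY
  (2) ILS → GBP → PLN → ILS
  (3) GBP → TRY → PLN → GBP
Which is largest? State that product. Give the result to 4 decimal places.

1.0279

(1) 0.1324 × 4.768 × 1.36 = 0.85855
(2) 0.2486 × 3.752 × 1.102 = 1.02789
(3) 30.31 × 0.1141 × 0.2595 = 0.89745
Highest is cycle (2) at 1.0279 (>1, arbitrage).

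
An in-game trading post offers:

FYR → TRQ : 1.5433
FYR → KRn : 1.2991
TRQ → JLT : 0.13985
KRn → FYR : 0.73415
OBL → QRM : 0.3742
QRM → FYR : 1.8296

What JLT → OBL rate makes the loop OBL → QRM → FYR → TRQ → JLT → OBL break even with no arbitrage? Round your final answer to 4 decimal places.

Known legs of the cycle: 0.3742 × 1.8296 × 1.5433 × 0.13985 = 0.1477654026869416
For no arbitrage the full-cycle product must be 1, so the missing rate is 1 / 0.1477654026869416 ≈ 6.767484.

6.7675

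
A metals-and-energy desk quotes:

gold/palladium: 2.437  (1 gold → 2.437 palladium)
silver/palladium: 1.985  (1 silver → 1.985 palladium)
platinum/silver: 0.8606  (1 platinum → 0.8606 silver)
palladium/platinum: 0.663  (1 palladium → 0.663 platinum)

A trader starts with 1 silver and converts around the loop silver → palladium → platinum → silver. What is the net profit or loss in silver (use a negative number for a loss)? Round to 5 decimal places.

1 silver × 1.985 = 1.985 palladium
1.985 palladium × 0.663 = 1.316055 platinum
1.316055 platinum × 0.8606 = 1.132596933 silver
Net change: 1.132596933 − 1 = 0.132596933 silver

0.13260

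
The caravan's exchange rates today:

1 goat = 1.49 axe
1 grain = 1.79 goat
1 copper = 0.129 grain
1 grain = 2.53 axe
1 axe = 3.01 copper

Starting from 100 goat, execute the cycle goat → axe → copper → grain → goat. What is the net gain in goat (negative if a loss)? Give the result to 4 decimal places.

3.5608

100 goat × 1.49 = 149 axe
149 axe × 3.01 = 448.49 copper
448.49 copper × 0.129 = 57.85521 grain
57.85521 grain × 1.79 = 103.5608259 goat
Net change: 103.5608259 − 100 = 3.5608259 goat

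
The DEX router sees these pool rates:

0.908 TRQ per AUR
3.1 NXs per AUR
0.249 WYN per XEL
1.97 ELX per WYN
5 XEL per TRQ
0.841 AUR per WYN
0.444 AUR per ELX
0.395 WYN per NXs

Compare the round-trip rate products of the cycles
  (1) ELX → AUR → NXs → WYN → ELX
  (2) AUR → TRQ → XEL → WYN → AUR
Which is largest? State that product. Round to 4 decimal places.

(1) 0.444 × 3.1 × 0.395 × 1.97 = 1.07105
(2) 0.908 × 5 × 0.249 × 0.841 = 0.95072
Highest is cycle (1) at 1.0710 (>1, arbitrage).

1.0710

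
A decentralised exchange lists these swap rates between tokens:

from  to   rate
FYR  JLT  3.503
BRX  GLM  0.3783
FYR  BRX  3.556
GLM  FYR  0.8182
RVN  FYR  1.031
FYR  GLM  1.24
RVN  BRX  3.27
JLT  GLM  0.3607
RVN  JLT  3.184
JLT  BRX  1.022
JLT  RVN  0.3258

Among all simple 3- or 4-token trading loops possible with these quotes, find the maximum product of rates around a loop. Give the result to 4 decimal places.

JLT→RVN→FYR→JLT: 0.3258 × 1.031 × 3.503 = 1.17666
JLT→BRX→GLM→FYR→JLT: 1.022 × 0.3783 × 0.8182 × 3.503 = 1.10812
GLM→FYR→BRX→GLM: 0.8182 × 3.556 × 0.3783 = 1.10067
JLT→GLM→FYR→JLT: 0.3607 × 0.8182 × 3.503 = 1.03382
Maximum is JLT→RVN→FYR→JLT at 1.1767; arbitrage exists.

1.1767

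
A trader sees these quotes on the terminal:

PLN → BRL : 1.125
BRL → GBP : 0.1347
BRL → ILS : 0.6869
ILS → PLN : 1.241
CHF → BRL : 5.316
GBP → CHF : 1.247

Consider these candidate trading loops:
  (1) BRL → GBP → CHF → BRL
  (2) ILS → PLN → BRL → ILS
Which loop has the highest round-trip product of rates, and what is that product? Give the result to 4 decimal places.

(1) 0.1347 × 1.247 × 5.316 = 0.89293
(2) 1.241 × 1.125 × 0.6869 = 0.95900
Highest is cycle (2) at 0.9590 (≤1, no arbitrage).

0.9590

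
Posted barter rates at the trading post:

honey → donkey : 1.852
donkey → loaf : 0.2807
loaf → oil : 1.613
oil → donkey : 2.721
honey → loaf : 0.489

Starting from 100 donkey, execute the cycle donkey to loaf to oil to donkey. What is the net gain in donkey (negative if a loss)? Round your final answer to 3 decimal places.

23.198

100 donkey × 0.2807 = 28.07 loaf
28.07 loaf × 1.613 = 45.27691 oil
45.27691 oil × 2.721 = 123.19847211 donkey
Net change: 123.19847211 − 100 = 23.19847211 donkey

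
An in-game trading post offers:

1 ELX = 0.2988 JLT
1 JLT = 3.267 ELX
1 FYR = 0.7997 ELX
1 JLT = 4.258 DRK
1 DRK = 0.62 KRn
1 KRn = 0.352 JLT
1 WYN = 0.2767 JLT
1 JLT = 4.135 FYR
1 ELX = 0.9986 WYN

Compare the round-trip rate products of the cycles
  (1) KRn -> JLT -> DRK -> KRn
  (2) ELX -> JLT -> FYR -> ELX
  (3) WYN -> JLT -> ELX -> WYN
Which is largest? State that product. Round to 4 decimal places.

(1) 0.352 × 4.258 × 0.62 = 0.92927
(2) 0.2988 × 4.135 × 0.7997 = 0.98806
(3) 0.2767 × 3.267 × 0.9986 = 0.90271
Highest is cycle (2) at 0.9881 (≤1, no arbitrage).

0.9881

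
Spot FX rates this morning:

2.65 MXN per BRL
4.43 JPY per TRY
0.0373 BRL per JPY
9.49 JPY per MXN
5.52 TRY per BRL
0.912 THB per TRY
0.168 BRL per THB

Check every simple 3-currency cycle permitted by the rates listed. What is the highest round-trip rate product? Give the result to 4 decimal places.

JPY→BRL→MXN→JPY: 0.0373 × 2.65 × 9.49 = 0.93804
JPY→BRL→TRY→JPY: 0.0373 × 5.52 × 4.43 = 0.91212
BRL→TRY→THB→BRL: 5.52 × 0.912 × 0.168 = 0.84575
Maximum is JPY→BRL→MXN→JPY at 0.9380; no arbitrage — every cycle loses value.

0.9380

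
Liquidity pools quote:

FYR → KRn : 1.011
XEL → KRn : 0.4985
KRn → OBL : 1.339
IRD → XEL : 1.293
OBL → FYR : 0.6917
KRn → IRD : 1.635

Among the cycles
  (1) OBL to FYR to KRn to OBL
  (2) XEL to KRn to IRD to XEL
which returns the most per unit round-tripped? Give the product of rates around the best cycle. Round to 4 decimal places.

1.0539

(1) 0.6917 × 1.011 × 1.339 = 0.93637
(2) 0.4985 × 1.635 × 1.293 = 1.05386
Highest is cycle (2) at 1.0539 (>1, arbitrage).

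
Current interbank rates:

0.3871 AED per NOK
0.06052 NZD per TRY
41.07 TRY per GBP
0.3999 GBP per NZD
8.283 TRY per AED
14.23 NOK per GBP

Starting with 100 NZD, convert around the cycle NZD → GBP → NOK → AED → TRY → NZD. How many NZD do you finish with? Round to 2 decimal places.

100 NZD × 0.3999 = 39.99 GBP
39.99 GBP × 14.23 = 569.0577 NOK
569.0577 NOK × 0.3871 = 220.28223567 AED
220.28223567 AED × 8.283 = 1824.59775805461 TRY
1824.59775805461 TRY × 0.06052 = 110.4246563174649972 NZD

110.42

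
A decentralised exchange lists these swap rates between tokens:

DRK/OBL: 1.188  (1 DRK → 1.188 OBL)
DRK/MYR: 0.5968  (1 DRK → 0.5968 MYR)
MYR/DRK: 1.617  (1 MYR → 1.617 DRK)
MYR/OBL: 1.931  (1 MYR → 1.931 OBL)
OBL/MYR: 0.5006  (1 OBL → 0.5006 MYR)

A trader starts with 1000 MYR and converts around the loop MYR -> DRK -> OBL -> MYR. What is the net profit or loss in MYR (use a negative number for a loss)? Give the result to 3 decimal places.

-38.349

1000 MYR × 1.617 = 1617 DRK
1617 DRK × 1.188 = 1920.996 OBL
1920.996 OBL × 0.5006 = 961.6505976 MYR
Net change: 961.6505976 − 1000 = -38.3494024 MYR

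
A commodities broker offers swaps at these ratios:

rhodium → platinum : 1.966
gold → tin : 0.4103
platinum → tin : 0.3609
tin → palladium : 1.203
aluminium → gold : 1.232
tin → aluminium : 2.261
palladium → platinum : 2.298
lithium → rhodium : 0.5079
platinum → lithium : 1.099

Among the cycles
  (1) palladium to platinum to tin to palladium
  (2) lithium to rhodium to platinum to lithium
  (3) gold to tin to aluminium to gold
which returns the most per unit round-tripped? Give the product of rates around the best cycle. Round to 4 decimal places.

(1) 2.298 × 0.3609 × 1.203 = 0.99771
(2) 0.5079 × 1.966 × 1.099 = 1.09739
(3) 0.4103 × 2.261 × 1.232 = 1.14291
Highest is cycle (3) at 1.1429 (>1, arbitrage).

1.1429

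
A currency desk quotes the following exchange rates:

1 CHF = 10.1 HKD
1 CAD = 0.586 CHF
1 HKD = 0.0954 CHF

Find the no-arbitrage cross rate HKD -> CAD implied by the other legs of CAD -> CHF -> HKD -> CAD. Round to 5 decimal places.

0.16896

Known legs of the cycle: 0.586 × 10.1 = 5.9186
For no arbitrage the full-cycle product must be 1, so the missing rate is 1 / 5.9186 ≈ 0.1689589.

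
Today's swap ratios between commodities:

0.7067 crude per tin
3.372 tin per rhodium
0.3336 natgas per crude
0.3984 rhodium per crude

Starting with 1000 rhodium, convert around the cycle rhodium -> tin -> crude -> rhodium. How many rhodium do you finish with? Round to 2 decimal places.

1000 rhodium × 3.372 = 3372 tin
3372 tin × 0.7067 = 2382.9924 crude
2382.9924 crude × 0.3984 = 949.38417216 rhodium

949.38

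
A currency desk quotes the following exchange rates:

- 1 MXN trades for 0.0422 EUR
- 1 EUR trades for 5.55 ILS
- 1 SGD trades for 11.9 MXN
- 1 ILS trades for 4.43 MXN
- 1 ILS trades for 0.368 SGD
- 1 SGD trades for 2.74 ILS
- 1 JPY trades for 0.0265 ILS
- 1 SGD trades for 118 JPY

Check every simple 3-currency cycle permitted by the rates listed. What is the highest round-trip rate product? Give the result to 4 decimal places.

1.1507

ILS→SGD→JPY→ILS: 0.368 × 118 × 0.0265 = 1.15074
MXN→EUR→ILS→MXN: 0.0422 × 5.55 × 4.43 = 1.03755
Maximum is ILS→SGD→JPY→ILS at 1.1507; arbitrage exists.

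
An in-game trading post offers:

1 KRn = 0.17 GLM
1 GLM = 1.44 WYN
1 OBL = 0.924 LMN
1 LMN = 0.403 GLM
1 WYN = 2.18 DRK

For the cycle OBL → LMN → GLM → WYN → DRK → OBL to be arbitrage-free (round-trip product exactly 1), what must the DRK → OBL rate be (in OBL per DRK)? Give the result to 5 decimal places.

0.85547

Known legs of the cycle: 0.924 × 0.403 × 1.44 × 2.18 = 1.1689501824
For no arbitrage the full-cycle product must be 1, so the missing rate is 1 / 1.1689501824 ≈ 0.8554684.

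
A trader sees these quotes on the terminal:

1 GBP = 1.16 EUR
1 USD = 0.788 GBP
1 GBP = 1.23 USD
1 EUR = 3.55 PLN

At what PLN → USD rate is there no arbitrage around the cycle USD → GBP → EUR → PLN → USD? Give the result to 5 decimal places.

0.30817

Known legs of the cycle: 0.788 × 1.16 × 3.55 = 3.244984
For no arbitrage the full-cycle product must be 1, so the missing rate is 1 / 3.244984 ≈ 0.3081679.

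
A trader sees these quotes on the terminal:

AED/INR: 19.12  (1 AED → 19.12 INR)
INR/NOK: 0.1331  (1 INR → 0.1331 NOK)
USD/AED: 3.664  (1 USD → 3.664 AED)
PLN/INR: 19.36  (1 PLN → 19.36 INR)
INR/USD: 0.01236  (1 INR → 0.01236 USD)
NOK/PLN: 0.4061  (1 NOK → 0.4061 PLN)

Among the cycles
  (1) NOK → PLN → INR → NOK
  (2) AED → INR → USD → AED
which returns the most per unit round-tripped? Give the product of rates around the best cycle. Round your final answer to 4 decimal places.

1.0464

(1) 0.4061 × 19.36 × 0.1331 = 1.04644
(2) 19.12 × 0.01236 × 3.664 = 0.86589
Highest is cycle (1) at 1.0464 (>1, arbitrage).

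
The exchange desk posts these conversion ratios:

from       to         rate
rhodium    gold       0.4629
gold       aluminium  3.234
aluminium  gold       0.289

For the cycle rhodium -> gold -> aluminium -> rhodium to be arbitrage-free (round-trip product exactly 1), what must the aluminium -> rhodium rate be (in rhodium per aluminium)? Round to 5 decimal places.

0.66799

Known legs of the cycle: 0.4629 × 3.234 = 1.4970186
For no arbitrage the full-cycle product must be 1, so the missing rate is 1 / 1.4970186 ≈ 0.6679944.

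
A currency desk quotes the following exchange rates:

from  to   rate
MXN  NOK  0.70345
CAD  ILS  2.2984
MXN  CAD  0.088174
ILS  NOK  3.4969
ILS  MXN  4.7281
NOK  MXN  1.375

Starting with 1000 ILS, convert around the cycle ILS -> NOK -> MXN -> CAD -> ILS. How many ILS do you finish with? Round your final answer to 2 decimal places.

1000 ILS × 3.4969 = 3496.9 NOK
3496.9 NOK × 1.375 = 4808.2375 MXN
4808.2375 MXN × 0.088174 = 423.961533325 CAD
423.961533325 CAD × 2.2984 = 974.43318819418 ILS

974.43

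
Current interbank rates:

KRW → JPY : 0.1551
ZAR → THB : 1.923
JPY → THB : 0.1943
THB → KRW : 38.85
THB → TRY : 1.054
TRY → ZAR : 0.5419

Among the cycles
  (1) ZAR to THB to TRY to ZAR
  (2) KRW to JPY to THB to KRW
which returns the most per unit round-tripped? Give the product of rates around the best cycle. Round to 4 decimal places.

(1) 1.923 × 1.054 × 0.5419 = 1.09835
(2) 0.1551 × 0.1943 × 38.85 = 1.17078
Highest is cycle (2) at 1.1708 (>1, arbitrage).

1.1708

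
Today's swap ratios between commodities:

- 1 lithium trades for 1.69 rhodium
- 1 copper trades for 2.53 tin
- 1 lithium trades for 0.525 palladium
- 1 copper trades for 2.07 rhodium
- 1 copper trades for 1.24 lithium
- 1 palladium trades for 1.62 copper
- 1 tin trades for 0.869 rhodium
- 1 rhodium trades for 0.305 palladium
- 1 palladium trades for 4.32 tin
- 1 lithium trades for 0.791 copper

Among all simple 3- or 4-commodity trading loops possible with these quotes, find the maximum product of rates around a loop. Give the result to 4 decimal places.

rhodium→palladium→tin→rhodium: 0.305 × 4.32 × 0.869 = 1.14499
rhodium→palladium→copper→tin→rhodium: 0.305 × 1.62 × 2.53 × 0.869 = 1.08631
lithium→palladium→copper→lithium: 0.525 × 1.62 × 1.24 = 1.05462
rhodium→palladium→copper→lithium→rhodium: 0.305 × 1.62 × 1.24 × 1.69 = 1.03544
rhodium→palladium→copper→rhodium: 0.305 × 1.62 × 2.07 = 1.02279
Maximum is rhodium→palladium→tin→rhodium at 1.1450; arbitrage exists.

1.1450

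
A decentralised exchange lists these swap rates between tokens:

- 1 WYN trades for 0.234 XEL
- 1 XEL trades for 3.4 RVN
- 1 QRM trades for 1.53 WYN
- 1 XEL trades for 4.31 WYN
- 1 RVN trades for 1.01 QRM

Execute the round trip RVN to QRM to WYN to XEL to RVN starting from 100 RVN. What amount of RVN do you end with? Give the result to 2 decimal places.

100 RVN × 1.01 = 101 QRM
101 QRM × 1.53 = 154.53 WYN
154.53 WYN × 0.234 = 36.16002 XEL
36.16002 XEL × 3.4 = 122.944068 RVN

122.94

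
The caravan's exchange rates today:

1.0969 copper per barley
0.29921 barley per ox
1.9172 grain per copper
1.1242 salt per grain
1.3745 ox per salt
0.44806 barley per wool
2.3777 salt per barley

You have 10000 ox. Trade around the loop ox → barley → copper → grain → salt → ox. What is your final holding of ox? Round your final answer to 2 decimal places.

10000 ox × 0.29921 = 2992.1 barley
2992.1 barley × 1.0969 = 3282.03449 copper
3282.03449 copper × 1.9172 = 6292.316524228 grain
6292.316524228 grain × 1.1242 = 7073.8222365371176 salt
7073.8222365371176 salt × 1.3745 = 9722.9686641202681412 ox

9722.97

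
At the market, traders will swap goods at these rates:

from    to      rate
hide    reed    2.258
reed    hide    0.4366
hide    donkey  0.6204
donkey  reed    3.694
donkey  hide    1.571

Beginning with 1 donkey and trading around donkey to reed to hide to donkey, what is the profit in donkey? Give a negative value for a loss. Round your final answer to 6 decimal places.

1 donkey × 3.694 = 3.694 reed
3.694 reed × 0.4366 = 1.6128004 hide
1.6128004 hide × 0.6204 = 1.00058136816 donkey
Net change: 1.00058136816 − 1 = 0.00058136816 donkey

0.000581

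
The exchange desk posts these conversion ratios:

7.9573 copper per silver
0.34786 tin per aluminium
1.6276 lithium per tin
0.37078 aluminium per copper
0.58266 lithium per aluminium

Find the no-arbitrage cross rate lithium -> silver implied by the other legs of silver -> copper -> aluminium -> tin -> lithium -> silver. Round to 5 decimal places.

Known legs of the cycle: 7.9573 × 0.37078 × 0.34786 × 1.6276 = 1.670452788139745584
For no arbitrage the full-cycle product must be 1, so the missing rate is 1 / 1.670452788139745584 ≈ 0.5986401.

0.59864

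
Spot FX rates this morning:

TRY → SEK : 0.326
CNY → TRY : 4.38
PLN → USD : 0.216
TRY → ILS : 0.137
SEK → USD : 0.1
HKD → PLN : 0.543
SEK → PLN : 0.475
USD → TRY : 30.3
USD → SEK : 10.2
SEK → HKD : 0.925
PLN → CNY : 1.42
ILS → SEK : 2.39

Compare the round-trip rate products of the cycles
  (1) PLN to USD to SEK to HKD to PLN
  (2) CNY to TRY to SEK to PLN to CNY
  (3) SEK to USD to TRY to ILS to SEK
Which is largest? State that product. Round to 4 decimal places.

(1) 0.216 × 10.2 × 0.925 × 0.543 = 1.10661
(2) 4.38 × 0.326 × 0.475 × 1.42 = 0.96311
(3) 0.1 × 30.3 × 0.137 × 2.39 = 0.99211
Highest is cycle (1) at 1.1066 (>1, arbitrage).

1.1066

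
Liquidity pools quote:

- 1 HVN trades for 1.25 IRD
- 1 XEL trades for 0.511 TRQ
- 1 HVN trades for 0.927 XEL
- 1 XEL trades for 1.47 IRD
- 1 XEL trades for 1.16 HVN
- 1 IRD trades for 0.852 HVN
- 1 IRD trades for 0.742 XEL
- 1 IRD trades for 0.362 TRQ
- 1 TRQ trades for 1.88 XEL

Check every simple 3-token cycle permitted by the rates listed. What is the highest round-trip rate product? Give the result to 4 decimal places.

XEL→IRD→HVN→XEL: 1.47 × 0.852 × 0.927 = 1.16101
XEL→HVN→IRD→XEL: 1.16 × 1.25 × 0.742 = 1.07590
TRQ→XEL→IRD→TRQ: 1.88 × 1.47 × 0.362 = 1.00042
Maximum is XEL→IRD→HVN→XEL at 1.1610; arbitrage exists.

1.1610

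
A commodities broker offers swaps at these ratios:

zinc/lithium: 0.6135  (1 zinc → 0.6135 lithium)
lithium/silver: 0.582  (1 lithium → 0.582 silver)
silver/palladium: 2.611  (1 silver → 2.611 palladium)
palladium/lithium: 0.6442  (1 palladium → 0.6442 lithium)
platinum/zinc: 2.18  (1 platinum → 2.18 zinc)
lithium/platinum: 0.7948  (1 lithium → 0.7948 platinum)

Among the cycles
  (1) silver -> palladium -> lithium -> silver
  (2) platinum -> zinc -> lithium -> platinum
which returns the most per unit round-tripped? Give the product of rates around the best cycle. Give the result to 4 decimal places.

(1) 2.611 × 0.6442 × 0.582 = 0.97893
(2) 2.18 × 0.6135 × 0.7948 = 1.06299
Highest is cycle (2) at 1.0630 (>1, arbitrage).

1.0630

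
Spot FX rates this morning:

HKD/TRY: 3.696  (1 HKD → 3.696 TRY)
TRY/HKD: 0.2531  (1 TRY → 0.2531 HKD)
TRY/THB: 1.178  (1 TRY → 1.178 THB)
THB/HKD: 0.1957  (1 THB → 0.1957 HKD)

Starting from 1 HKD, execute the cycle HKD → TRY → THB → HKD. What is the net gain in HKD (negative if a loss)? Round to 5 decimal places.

1 HKD × 3.696 = 3.696 TRY
3.696 TRY × 1.178 = 4.353888 THB
4.353888 THB × 0.1957 = 0.8520558816 HKD
Net change: 0.8520558816 − 1 = -0.1479441184 HKD

-0.14794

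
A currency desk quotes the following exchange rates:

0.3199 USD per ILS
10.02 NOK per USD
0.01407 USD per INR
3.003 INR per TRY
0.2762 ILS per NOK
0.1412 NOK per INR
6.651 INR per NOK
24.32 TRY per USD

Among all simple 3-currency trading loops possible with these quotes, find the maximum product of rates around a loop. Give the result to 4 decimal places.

USD→TRY→INR→USD: 24.32 × 3.003 × 0.01407 = 1.02757
USD→NOK→INR→USD: 10.02 × 6.651 × 0.01407 = 0.93767
USD→NOK→ILS→USD: 10.02 × 0.2762 × 0.3199 = 0.88533
Maximum is USD→TRY→INR→USD at 1.0276; arbitrage exists.

1.0276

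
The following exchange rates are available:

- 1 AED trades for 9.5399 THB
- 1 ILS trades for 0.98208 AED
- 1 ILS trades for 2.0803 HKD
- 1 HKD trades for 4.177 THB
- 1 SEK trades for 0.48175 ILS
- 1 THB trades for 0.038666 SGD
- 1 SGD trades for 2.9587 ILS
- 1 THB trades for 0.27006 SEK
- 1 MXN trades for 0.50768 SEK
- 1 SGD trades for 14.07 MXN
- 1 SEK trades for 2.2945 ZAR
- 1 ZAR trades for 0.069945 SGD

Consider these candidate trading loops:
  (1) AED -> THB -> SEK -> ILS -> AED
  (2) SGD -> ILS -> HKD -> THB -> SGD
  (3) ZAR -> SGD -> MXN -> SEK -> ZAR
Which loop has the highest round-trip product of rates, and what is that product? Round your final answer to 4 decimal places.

(1) 9.5399 × 0.27006 × 0.48175 × 0.98208 = 1.21891
(2) 2.9587 × 2.0803 × 4.177 × 0.038666 = 0.99408
(3) 0.069945 × 14.07 × 0.50768 × 2.2945 = 1.14638
Highest is cycle (1) at 1.2189 (>1, arbitrage).

1.2189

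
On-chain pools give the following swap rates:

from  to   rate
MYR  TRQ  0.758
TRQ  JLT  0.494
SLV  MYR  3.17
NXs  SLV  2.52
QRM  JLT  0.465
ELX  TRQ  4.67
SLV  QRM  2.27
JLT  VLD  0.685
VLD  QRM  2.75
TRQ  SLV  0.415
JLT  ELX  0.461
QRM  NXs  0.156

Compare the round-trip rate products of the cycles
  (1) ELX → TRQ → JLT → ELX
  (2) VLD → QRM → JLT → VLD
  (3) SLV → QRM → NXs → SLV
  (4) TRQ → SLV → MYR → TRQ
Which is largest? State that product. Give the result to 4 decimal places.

(1) 4.67 × 0.494 × 0.461 = 1.06352
(2) 2.75 × 0.465 × 0.685 = 0.87594
(3) 2.27 × 0.156 × 2.52 = 0.89238
(4) 0.415 × 3.17 × 0.758 = 0.99719
Highest is cycle (1) at 1.0635 (>1, arbitrage).

1.0635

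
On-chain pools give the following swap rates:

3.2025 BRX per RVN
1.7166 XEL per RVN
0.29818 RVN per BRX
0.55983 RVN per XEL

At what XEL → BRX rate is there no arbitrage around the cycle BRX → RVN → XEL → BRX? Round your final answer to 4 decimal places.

1.9537

Known legs of the cycle: 0.29818 × 1.7166 = 0.511855788
For no arbitrage the full-cycle product must be 1, so the missing rate is 1 / 0.511855788 ≈ 1.953675.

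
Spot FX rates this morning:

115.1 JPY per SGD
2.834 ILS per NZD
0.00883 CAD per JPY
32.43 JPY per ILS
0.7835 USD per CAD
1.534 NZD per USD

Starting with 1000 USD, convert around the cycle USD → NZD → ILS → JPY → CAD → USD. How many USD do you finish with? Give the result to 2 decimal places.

1000 USD × 1.534 = 1534 NZD
1534 NZD × 2.834 = 4347.356 ILS
4347.356 ILS × 32.43 = 140984.75508 JPY
140984.75508 JPY × 0.00883 = 1244.8953873564 CAD
1244.8953873564 CAD × 0.7835 = 975.3755359937394 USD

975.38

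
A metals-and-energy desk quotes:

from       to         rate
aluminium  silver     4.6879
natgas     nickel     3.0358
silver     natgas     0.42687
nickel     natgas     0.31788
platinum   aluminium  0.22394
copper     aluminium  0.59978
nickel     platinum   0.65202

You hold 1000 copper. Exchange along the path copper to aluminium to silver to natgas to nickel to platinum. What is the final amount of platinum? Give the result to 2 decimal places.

1000 copper × 0.59978 = 599.78 aluminium
599.78 aluminium × 4.6879 = 2811.708662 silver
2811.708662 silver × 0.42687 = 1200.23407654794 natgas
1200.23407654794 natgas × 3.0358 = 3643.670609584236252 nickel
3643.670609584236252 nickel × 0.65202 = 2375.74611086111372102904 platinum

2375.75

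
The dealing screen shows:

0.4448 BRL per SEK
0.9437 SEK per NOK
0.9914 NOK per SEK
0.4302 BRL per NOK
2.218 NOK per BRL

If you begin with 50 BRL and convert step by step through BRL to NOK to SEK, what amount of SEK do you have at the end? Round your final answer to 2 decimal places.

104.66

50 BRL × 2.218 = 110.9 NOK
110.9 NOK × 0.9437 = 104.65633 SEK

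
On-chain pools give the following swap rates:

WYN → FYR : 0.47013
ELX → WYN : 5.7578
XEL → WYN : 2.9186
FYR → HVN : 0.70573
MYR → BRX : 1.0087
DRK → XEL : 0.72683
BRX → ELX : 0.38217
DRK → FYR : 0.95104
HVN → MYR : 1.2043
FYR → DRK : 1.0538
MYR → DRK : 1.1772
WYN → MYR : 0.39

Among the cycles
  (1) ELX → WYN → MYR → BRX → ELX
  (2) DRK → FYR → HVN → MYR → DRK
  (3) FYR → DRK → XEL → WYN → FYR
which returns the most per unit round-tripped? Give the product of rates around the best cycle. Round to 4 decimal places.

(1) 5.7578 × 0.39 × 1.0087 × 0.38217 = 0.86564
(2) 0.95104 × 0.70573 × 1.2043 × 1.1772 = 0.95153
(3) 1.0538 × 0.72683 × 2.9186 × 0.47013 = 1.05095
Highest is cycle (3) at 1.0510 (>1, arbitrage).

1.0510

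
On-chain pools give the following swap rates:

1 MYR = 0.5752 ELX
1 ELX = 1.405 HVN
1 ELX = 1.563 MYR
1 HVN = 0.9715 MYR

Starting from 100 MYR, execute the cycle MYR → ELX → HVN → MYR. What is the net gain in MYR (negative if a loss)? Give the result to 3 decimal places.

-21.488

100 MYR × 0.5752 = 57.52 ELX
57.52 ELX × 1.405 = 80.8156 HVN
80.8156 HVN × 0.9715 = 78.5123554 MYR
Net change: 78.5123554 − 100 = -21.4876446 MYR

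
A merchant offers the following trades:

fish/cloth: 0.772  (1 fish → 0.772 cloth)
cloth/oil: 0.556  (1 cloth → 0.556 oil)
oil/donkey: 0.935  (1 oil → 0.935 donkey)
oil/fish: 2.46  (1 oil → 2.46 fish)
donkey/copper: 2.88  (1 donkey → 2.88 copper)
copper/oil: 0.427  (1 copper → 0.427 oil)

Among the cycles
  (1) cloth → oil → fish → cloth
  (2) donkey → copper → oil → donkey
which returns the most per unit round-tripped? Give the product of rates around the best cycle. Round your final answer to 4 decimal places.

(1) 0.556 × 2.46 × 0.772 = 1.05591
(2) 2.88 × 0.427 × 0.935 = 1.14983
Highest is cycle (2) at 1.1498 (>1, arbitrage).

1.1498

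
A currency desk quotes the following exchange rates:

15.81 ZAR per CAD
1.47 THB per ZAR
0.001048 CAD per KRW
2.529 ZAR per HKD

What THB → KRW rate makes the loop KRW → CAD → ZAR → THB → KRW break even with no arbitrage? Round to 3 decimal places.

Known legs of the cycle: 0.001048 × 15.81 × 1.47 = 0.0243562536
For no arbitrage the full-cycle product must be 1, so the missing rate is 1 / 0.0243562536 ≈ 41.05722.

41.057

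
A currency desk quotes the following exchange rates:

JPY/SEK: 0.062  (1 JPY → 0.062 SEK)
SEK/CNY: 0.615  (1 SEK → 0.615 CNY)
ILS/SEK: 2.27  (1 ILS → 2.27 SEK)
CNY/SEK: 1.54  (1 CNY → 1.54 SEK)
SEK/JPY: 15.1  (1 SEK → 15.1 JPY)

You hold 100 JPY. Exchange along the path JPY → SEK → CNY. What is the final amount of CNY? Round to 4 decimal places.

3.8130

100 JPY × 0.062 = 6.2 SEK
6.2 SEK × 0.615 = 3.813 CNY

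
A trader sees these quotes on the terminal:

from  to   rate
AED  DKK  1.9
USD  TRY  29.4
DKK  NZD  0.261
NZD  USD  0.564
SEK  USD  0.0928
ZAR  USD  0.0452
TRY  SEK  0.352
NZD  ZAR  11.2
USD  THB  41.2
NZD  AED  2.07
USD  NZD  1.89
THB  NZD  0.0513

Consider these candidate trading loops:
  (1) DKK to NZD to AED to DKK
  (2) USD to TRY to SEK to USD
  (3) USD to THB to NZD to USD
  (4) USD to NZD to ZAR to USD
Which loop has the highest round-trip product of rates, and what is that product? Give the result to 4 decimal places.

(1) 0.261 × 2.07 × 1.9 = 1.02651
(2) 29.4 × 0.352 × 0.0928 = 0.96037
(3) 41.2 × 0.0513 × 0.564 = 1.19205
(4) 1.89 × 11.2 × 0.0452 = 0.95679
Highest is cycle (3) at 1.1920 (>1, arbitrage).

1.1920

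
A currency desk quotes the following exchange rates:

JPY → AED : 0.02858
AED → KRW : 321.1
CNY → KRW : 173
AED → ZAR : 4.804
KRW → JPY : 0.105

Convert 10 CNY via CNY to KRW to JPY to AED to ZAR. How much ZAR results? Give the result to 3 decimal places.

24.940

10 CNY × 173 = 1730 KRW
1730 KRW × 0.105 = 181.65 JPY
181.65 JPY × 0.02858 = 5.191557 AED
5.191557 AED × 4.804 = 24.940239828 ZAR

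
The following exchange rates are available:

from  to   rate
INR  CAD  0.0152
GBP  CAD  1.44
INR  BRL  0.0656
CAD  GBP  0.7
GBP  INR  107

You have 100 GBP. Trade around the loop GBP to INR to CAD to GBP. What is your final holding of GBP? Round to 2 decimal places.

100 GBP × 107 = 10700 INR
10700 INR × 0.0152 = 162.64 CAD
162.64 CAD × 0.7 = 113.848 GBP

113.85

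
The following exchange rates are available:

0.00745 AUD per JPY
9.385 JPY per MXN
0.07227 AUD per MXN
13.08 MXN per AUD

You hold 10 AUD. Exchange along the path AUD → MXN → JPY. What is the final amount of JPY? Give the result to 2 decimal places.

10 AUD × 13.08 = 130.8 MXN
130.8 MXN × 9.385 = 1227.558 JPY

1227.56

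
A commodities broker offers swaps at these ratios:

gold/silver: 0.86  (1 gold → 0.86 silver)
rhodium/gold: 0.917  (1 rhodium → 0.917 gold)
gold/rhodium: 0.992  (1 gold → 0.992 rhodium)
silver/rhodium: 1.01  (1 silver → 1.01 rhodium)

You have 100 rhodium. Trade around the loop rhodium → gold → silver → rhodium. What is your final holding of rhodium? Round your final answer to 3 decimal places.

79.651

100 rhodium × 0.917 = 91.7 gold
91.7 gold × 0.86 = 78.862 silver
78.862 silver × 1.01 = 79.65062 rhodium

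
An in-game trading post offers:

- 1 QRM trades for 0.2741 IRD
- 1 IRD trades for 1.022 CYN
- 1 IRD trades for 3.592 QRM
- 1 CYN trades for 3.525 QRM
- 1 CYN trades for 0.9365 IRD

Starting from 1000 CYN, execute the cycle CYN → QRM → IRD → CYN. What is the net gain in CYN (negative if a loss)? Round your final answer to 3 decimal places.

-12.541

1000 CYN × 3.525 = 3525 QRM
3525 QRM × 0.2741 = 966.2025 IRD
966.2025 IRD × 1.022 = 987.458955 CYN
Net change: 987.458955 − 1000 = -12.541045 CYN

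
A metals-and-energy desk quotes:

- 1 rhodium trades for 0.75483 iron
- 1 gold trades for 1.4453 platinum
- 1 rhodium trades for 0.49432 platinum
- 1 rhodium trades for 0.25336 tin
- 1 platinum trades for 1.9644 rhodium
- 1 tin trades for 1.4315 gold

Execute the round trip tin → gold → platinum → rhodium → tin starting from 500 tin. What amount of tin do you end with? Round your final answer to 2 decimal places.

514.86

500 tin × 1.4315 = 715.75 gold
715.75 gold × 1.4453 = 1034.473475 platinum
1034.473475 platinum × 1.9644 = 2032.11969429 rhodium
2032.11969429 rhodium × 0.25336 = 514.8578457453144 tin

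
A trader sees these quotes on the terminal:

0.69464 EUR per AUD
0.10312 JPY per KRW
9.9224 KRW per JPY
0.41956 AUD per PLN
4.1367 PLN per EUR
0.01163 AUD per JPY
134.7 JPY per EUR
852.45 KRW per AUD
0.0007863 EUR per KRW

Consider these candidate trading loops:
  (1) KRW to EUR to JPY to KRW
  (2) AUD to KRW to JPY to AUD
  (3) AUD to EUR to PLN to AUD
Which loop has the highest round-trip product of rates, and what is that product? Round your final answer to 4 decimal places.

1.2056

(1) 0.0007863 × 134.7 × 9.9224 = 1.05093
(2) 852.45 × 0.10312 × 0.01163 = 1.02233
(3) 0.69464 × 4.1367 × 0.41956 = 1.20561
Highest is cycle (3) at 1.2056 (>1, arbitrage).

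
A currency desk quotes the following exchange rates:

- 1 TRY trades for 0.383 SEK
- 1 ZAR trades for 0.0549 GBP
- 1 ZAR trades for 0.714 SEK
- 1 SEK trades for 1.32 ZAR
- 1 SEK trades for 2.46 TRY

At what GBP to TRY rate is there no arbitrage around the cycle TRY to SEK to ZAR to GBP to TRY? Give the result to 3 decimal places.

36.029

Known legs of the cycle: 0.383 × 1.32 × 0.0549 = 0.027755244
For no arbitrage the full-cycle product must be 1, so the missing rate is 1 / 0.027755244 ≈ 36.02923.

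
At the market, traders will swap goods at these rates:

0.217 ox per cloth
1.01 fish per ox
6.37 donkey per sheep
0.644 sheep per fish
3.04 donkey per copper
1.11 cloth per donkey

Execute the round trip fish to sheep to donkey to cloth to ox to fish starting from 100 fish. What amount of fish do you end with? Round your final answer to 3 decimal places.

99.800

100 fish × 0.644 = 64.4 sheep
64.4 sheep × 6.37 = 410.228 donkey
410.228 donkey × 1.11 = 455.35308 cloth
455.35308 cloth × 0.217 = 98.81161836 ox
98.81161836 ox × 1.01 = 99.7997345436 fish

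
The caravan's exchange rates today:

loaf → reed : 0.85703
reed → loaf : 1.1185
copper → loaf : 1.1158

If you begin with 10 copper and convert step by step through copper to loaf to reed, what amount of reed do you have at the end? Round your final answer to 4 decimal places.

9.5627

10 copper × 1.1158 = 11.158 loaf
11.158 loaf × 0.85703 = 9.56274074 reed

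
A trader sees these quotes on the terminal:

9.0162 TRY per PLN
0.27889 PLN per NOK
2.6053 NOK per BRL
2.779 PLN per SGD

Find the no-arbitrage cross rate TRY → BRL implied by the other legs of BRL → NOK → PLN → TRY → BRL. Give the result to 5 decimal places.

0.15265

Known legs of the cycle: 2.6053 × 0.27889 × 9.0162 = 6.5510998452954
For no arbitrage the full-cycle product must be 1, so the missing rate is 1 / 6.5510998452954 ≈ 0.1526461.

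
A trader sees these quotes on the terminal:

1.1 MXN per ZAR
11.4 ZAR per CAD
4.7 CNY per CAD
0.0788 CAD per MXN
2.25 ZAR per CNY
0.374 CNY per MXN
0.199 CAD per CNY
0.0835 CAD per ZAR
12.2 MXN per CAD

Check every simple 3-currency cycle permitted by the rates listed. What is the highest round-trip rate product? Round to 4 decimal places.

MXN→CAD→ZAR→MXN: 0.0788 × 11.4 × 1.1 = 0.98815
MXN→CNY→ZAR→MXN: 0.374 × 2.25 × 1.1 = 0.92565
MXN→CNY→CAD→MXN: 0.374 × 0.199 × 12.2 = 0.90800
CAD→CNY→ZAR→CAD: 4.7 × 2.25 × 0.0835 = 0.88301
Maximum is MXN→CAD→ZAR→MXN at 0.9882; no arbitrage — every cycle loses value.

0.9882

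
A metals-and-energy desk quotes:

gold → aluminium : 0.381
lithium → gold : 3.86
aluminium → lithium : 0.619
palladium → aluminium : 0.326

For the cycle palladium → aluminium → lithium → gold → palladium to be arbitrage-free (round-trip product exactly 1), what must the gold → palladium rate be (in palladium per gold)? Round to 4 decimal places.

Known legs of the cycle: 0.326 × 0.619 × 3.86 = 0.77892484
For no arbitrage the full-cycle product must be 1, so the missing rate is 1 / 0.77892484 ≈ 1.283821.

1.2838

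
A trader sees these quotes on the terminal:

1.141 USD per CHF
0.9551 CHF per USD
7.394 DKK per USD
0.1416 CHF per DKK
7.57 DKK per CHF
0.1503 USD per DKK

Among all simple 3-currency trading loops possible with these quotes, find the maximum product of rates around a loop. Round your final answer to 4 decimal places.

1.1946

DKK→CHF→USD→DKK: 0.1416 × 1.141 × 7.394 = 1.19462
DKK→USD→CHF→DKK: 0.1503 × 0.9551 × 7.57 = 1.08669
Maximum is DKK→CHF→USD→DKK at 1.1946; arbitrage exists.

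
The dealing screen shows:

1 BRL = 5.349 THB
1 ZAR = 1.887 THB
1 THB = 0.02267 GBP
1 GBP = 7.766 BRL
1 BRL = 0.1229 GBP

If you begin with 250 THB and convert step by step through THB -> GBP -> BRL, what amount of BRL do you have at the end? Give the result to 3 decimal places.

250 THB × 0.02267 = 5.6675 GBP
5.6675 GBP × 7.766 = 44.013805 BRL

44.014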